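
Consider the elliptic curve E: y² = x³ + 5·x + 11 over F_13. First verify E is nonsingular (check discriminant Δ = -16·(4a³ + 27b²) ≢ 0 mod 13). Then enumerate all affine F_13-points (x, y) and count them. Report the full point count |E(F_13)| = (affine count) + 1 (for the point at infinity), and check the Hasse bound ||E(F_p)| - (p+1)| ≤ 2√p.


Affine points = {(1, 2), (1, 11), (2, 4), (2, 9), (3, 1), (3, 12), (4, 2), (4, 11), (6, 6), (6, 7), (7, 5), (7, 8), (8, 2), (8, 11)}; affine count = 14; |E(F_13)| = 15.

Discriminant check: Δ ∝ 4a³ + 27b² = 4·5³ + 27·11² = 4·125 + 27·121 ≡ 10 (mod 13). Nonzero ⇒ E is nonsingular.
For each x ∈ F_13, compute rhs = x³ + 5·x + 11 mod 13, then count y ∈ F_13 with y² ≡ rhs.
  x = 0: rhs = 11, matching y values: none (0 points).
  x = 1: rhs = 4, matching y values: 2, 11 (2 points).
  x = 2: rhs = 3, matching y values: 4, 9 (2 points).
  x = 3: rhs = 1, matching y values: 1, 12 (2 points).
  x = 4: rhs = 4, matching y values: 2, 11 (2 points).
  x = 5: rhs = 5, matching y values: none (0 points).
  x = 6: rhs = 10, matching y values: 6, 7 (2 points).
  x = 7: rhs = 12, matching y values: 5, 8 (2 points).
  x = 8: rhs = 4, matching y values: 2, 11 (2 points).
  x = 9: rhs = 5, matching y values: none (0 points).
  x = 10: rhs = 8, matching y values: none (0 points).
  x = 11: rhs = 6, matching y values: none (0 points).
  x = 12: rhs = 5, matching y values: none (0 points).
Total affine count: 14.
Full point count |E(F_13)| = 14 + 1 = 15.
Hasse bound: |15 − (13+1)| = |1| = 1 ≤ 2√13 ≈ 7.2111 ✓.


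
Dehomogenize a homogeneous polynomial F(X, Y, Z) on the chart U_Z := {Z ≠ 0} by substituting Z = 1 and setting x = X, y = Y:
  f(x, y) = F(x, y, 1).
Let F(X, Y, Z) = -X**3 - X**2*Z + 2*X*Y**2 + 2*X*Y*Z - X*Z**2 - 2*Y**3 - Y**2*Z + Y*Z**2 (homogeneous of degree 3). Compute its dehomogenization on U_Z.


f(x, y) = -x**3 - x**2 + 2*x*y**2 + 2*x*y - x - 2*y**3 - y**2 + y

On U_Z we set Z = 1. Each monomial c·X^i·Y^j·Z^k in F becomes c·x^i·y^j·1^k = c·x^i·y^j.
Substituting Z = 1: F(X, Y, 1) = -x**3 - x**2 + 2*x*y**2 + 2*x*y - x - 2*y**3 - y**2 + y.
Note: deg(f) ≤ deg(F) = 3; strict inequality happens when F is divisible by Z (lost terms).


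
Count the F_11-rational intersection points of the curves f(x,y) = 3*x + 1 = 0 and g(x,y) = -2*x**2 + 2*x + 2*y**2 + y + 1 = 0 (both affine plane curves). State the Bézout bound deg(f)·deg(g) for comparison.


Common zeros: {(7, 7), (7, 9)}; count = 2; Bézout bound = 2.

deg(f) = 1, deg(g) = 2, so Bézout bound = 2.
Scan x ∈ F_11. For each x, list the y ∈ F_11 with f(x, y) ≡ 0 and those with g(x, y) ≡ 0 (mod 11); the common zeros in that column are the intersection.
  x = 0: f ≡ 0 at y ∈ ∅; g ≡ 0 at y ∈ {2, 3}; common: ∅.
  x = 1: f ≡ 0 at y ∈ ∅; g ≡ 0 at y ∈ {2, 3}; common: ∅.
  x = 2: f ≡ 0 at y ∈ ∅; g ≡ 0 at y ∈ {1, 4}; common: ∅.
  x = 3: f ≡ 0 at y ∈ ∅; g ≡ 0 at y ∈ {0, 5}; common: ∅.
  x = 4: f ≡ 0 at y ∈ ∅; g ≡ 0 at y ∈ {6, 10}; common: ∅.
  x = 5: f ≡ 0 at y ∈ ∅; g ≡ 0 at y ∈ {7, 9}; common: ∅.
  x = 6: f ≡ 0 at y ∈ ∅; g ≡ 0 at y ∈ {8}; common: ∅.
  x = 7: f ≡ 0 at y ∈ {0, 1, 2, 3, 4, 5, 6, 7, 8, 9, 10}; g ≡ 0 at y ∈ {7, 9}; common: {7, 9}.
  x = 8: f ≡ 0 at y ∈ ∅; g ≡ 0 at y ∈ {6, 10}; common: ∅.
  x = 9: f ≡ 0 at y ∈ ∅; g ≡ 0 at y ∈ {0, 5}; common: ∅.
  x = 10: f ≡ 0 at y ∈ ∅; g ≡ 0 at y ∈ {1, 4}; common: ∅.
Collecting: common zeros = {(7, 7), (7, 9)}, so the count is 2.
Comparison with the Bézout bound: 2 ≤ 2 = deg(f)·deg(g), as expected for curves with no common component (the bound is attained).


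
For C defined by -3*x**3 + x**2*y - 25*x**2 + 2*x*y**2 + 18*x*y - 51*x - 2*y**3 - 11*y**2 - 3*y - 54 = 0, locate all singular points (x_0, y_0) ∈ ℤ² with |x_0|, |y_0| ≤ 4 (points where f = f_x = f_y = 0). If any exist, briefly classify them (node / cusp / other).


Singular points: {(-3, -3)}; classification: node.

Compute partial derivatives:
  f_x = -9*x**2 + 2*x*y - 50*x + 2*y**2 + 18*y - 51.
  f_y = x**2 + 4*x*y + 18*x - 6*y**2 - 22*y - 3.
Scan x_0 ∈ {−4, ..., 4}. For each x_0, f_y(x_0, y) is a polynomial in y; find its integer roots y ∈ {−4, ..., 4}, then test f_x and f at those candidates.
  x = -4: f_y(-4, y) = -6*y**2 - 38*y - 59; no integer root y with |y| ≤ 4.
  x = -3: f_y(-3, y) = -6*y**2 - 34*y - 48; vanishes at y ∈ {-3}. (-3, -3): f_x = 0, f = 0 — SINGULAR.
  x = -2: f_y(-2, y) = -6*y**2 - 30*y - 35; no integer root y with |y| ≤ 4.
  x = -1: f_y(-1, y) = -6*y**2 - 26*y - 20; vanishes at y ∈ {-1}. (-1, -1): f_x = -24 ≠ 0.
  x = 0: f_y(0, y) = -6*y**2 - 22*y - 3; no integer root y with |y| ≤ 4.
  x = 1: f_y(1, y) = -6*y**2 - 18*y + 16; no integer root y with |y| ≤ 4.
  x = 2: f_y(2, y) = -6*y**2 - 14*y + 37; no integer root y with |y| ≤ 4.
  x = 3: f_y(3, y) = -6*y**2 - 10*y + 60; no integer root y with |y| ≤ 4.
  x = 4: f_y(4, y) = -6*y**2 - 6*y + 85; no integer root y with |y| ≤ 4.
Only singular point on the grid: (-3, -3).
Classify: substitute x = -3 + u, y = -3 + v and expand: f = -3*u**3 + u**2*v - u**2 + 2*u*v**2 - 2*v**3 + v**2.
No constant or linear terms (consistent with a singular point). Quadratic part: -u**2 + v**2. Cubic part: -3*u**3 + u**2*v + 2*u*v**2 - 2*v**3.
The quadratic part v**2 - u**2 = (v − u)(v + u) splits into two distinct linear factors, so there are two distinct tangent lines y − -3 = ±(x − -3) — this is a node (ordinary double point).
Classification: node.


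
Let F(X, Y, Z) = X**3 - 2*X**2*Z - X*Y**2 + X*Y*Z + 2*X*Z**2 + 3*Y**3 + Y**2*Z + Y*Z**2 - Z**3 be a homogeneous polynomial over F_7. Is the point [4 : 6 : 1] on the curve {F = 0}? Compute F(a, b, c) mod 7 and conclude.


F(4,6,1) ≡ 0 (mod 7); P is on the curve.

Evaluate F(4, 6, 1) term-by-term (mod 7).
  X**3 ↦ 1·64·1·1 = 64
  -2*X**2*Z ↦ -2·16·1·1 = -32
  -X*Y**2 ↦ -1·4·36·1 = -144
  X*Y*Z ↦ 1·4·6·1 = 24
  2*X*Z**2 ↦ 2·4·1·1 = 8
  3*Y**3 ↦ 3·1·216·1 = 648
  Y**2*Z ↦ 1·1·36·1 = 36
  Y*Z**2 ↦ 1·1·6·1 = 6
  -Z**3 ↦ -1·1·1·1 = -1
Sum: F(4, 6, 1) = (64) + (-32) + (-144) + (24) + (8) + (648) + (36) + (6) + (-1) = 609.
Reducing mod 7: 609 ≡ 0 (mod 7).
Since F(a, b, c) ≡ 0 (mod 7), P lies on the curve.


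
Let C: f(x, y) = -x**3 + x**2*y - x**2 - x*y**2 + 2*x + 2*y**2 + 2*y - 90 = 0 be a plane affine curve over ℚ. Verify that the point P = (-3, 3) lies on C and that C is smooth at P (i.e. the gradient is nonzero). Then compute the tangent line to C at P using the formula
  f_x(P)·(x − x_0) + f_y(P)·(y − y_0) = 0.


Tangent line at P: -46*x + 41*y - 261 = 0.

Step 1: f(-3, 3) = 0, so P lies on C.
Step 2: partial derivatives
  f_x(x, y) = -3*x**2 + 2*x*y - 2*x - y**2 + 2, f_y(x, y) = x**2 - 2*x*y + 4*y + 2.
  f_x(P) = -46, f_y(P) = 41 (gradient nonzero, so P is smooth).
Step 3: tangent line at P: -46·(x − -3) + 41·(y − 3) = 0.
Expanding: -46*x + 41*y - 261 = 0.


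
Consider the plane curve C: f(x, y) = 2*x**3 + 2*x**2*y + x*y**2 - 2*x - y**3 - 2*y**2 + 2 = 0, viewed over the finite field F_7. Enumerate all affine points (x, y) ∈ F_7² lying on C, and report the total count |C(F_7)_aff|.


Affine F_7-points: {(0, 2), (1, 3), (1, 4), (1, 6), (2, 0), (2, 1), (2, 6), (5, 1), (5, 3), (5, 6), (6, 1), (6, 2)}; count = 12.

For each of the 49 pairs (x, y) ∈ F_7², evaluate f(x, y) mod 7. Record the zeros.
  x = 0: [0↦2, 1↦6, 2↦0, 3↦6, 4↦4, 5↦2, 6↦1]  zeros at y ∈ {2}
  x = 1: [0↦2, 1↦2, 2↦1, 3↦0, 4↦0, 5↦2, 6↦0]  zeros at y ∈ {3, 4, 6}
  x = 2: [0↦0, 1↦0, 2↦1, 3↦4, 4↦3, 5↦6, 6↦0]  zeros at y ∈ {0, 1, 6}
  x = 3: [0↦1, 1↦5, 2↦5, 3↦2, 4↦4, 5↦5, 6↦6]  zeros at y ∈ ∅
  x = 4: [0↦3, 1↦1, 2↦4, 3↦6, 4↦1, 5↦4, 6↦2]  zeros at y ∈ ∅
  x = 5: [0↦4, 1↦0, 2↦3, 3↦0, 4↦6, 5↦1, 6↦0]  zeros at y ∈ {1, 3, 6}
  x = 6: [0↦2, 1↦0, 2↦0, 3↦3, 4↦3, 5↦1, 6↦5]  zeros at y ∈ {1, 2}
Collecting zeros: affine points = {(0, 2), (1, 3), (1, 4), (1, 6), (2, 0), (2, 1), (2, 6), (5, 1), (5, 3), (5, 6), (6, 1), (6, 2)}.
Total count |C(F_7)_aff| = 12.


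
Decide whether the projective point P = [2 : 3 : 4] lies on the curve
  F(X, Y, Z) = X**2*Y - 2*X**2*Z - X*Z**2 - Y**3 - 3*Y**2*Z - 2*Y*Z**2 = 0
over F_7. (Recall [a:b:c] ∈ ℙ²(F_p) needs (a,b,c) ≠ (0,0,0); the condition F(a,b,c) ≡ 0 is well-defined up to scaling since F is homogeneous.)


F(2,3,4) ≡ 4 (mod 7); P is NOT on the curve.

Evaluate F(2, 3, 4) term-by-term (mod 7).
  X**2*Y ↦ 1·4·3·1 = 12
  -2*X**2*Z ↦ -2·4·1·4 = -32
  -X*Z**2 ↦ -1·2·1·16 = -32
  -Y**3 ↦ -1·1·27·1 = -27
  -3*Y**2*Z ↦ -3·1·9·4 = -108
  -2*Y*Z**2 ↦ -2·1·3·16 = -96
Sum: F(2, 3, 4) = (12) + (-32) + (-32) + (-27) + (-108) + (-96) = -283.
Reducing mod 7: -283 ≡ 4 (mod 7).
Since F(a, b, c) ≡ 4 ≠ 0 (mod 7), P does NOT lie on the curve.


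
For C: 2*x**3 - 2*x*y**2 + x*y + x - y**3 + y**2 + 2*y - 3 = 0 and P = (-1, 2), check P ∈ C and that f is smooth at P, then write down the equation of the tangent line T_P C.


Tangent line at P: x + y - 1 = 0.

Step 1: f(-1, 2) = 0, so P lies on C.
Step 2: partial derivatives
  f_x(x, y) = 6*x**2 - 2*y**2 + y + 1, f_y(x, y) = -4*x*y + x - 3*y**2 + 2*y + 2.
  f_x(P) = 1, f_y(P) = 1 (gradient nonzero, so P is smooth).
Step 3: tangent line at P: 1·(x − -1) + 1·(y − 2) = 0.
Expanding: x + y - 1 = 0.


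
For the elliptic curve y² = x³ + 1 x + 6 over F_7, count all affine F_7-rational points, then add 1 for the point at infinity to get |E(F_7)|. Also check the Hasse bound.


Affine points = {(1, 1), (1, 6), (2, 3), (2, 4), (3, 1), (3, 6), (4, 2), (4, 5), (6, 2), (6, 5)}; affine count = 10; |E(F_7)| = 11.

Discriminant check: Δ ∝ 4a³ + 27b² = 4·1³ + 27·6² = 4·1 + 27·36 ≡ 3 (mod 7). Nonzero ⇒ E is nonsingular.
For each x ∈ F_7, compute rhs = x³ + 1·x + 6 mod 7, then count y ∈ F_7 with y² ≡ rhs.
  x = 0: rhs = 6, matching y values: none (0 points).
  x = 1: rhs = 1, matching y values: 1, 6 (2 points).
  x = 2: rhs = 2, matching y values: 3, 4 (2 points).
  x = 3: rhs = 1, matching y values: 1, 6 (2 points).
  x = 4: rhs = 4, matching y values: 2, 5 (2 points).
  x = 5: rhs = 3, matching y values: none (0 points).
  x = 6: rhs = 4, matching y values: 2, 5 (2 points).
Total affine count: 10.
Full point count |E(F_7)| = 10 + 1 = 11.
Hasse bound: |11 − (7+1)| = |3| = 3 ≤ 2√7 ≈ 5.2915 ✓.


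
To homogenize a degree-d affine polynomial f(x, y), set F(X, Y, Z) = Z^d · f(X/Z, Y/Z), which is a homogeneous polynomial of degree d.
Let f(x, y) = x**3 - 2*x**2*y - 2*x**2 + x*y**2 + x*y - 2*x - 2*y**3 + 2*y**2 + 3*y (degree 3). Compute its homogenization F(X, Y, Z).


F(X, Y, Z) = X**3 - 2*X**2*Y - 2*X**2*Z + X*Y**2 + X*Y*Z - 2*X*Z**2 - 2*Y**3 + 2*Y**2*Z + 3*Y*Z**2

deg(f) = 3.
Substitute x = X/Z, y = Y/Z into f, then multiply by Z^3.
  monomial 1·x^3·y^0 ↦ 1·X^3·Y^0·Z^0.
  monomial -2·x^2·y^1 ↦ -2·X^2·Y^1·Z^0.
  monomial -2·x^2·y^0 ↦ -2·X^2·Y^0·Z^1.
  monomial 1·x^1·y^2 ↦ 1·X^1·Y^2·Z^0.
  monomial 1·x^1·y^1 ↦ 1·X^1·Y^1·Z^1.
  monomial -2·x^1·y^0 ↦ -2·X^1·Y^0·Z^2.
  monomial -2·x^0·y^3 ↦ -2·X^0·Y^3·Z^0.
  monomial 2·x^0·y^2 ↦ 2·X^0·Y^2·Z^1.
  monomial 3·x^0·y^1 ↦ 3·X^0·Y^1·Z^2.
Collecting: F(X, Y, Z) = X**3 - 2*X**2*Y - 2*X**2*Z + X*Y**2 + X*Y*Z - 2*X*Z**2 - 2*Y**3 + 2*Y**2*Z + 3*Y*Z**2.


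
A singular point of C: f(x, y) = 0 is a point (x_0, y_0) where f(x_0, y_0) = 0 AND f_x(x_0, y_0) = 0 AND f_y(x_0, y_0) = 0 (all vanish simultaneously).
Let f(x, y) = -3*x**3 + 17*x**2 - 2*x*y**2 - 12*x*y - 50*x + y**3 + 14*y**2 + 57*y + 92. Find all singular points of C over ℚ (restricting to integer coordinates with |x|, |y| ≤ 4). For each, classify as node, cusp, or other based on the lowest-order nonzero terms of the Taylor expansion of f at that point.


Singular points: {(2, -3)}; classification: node.

Compute partial derivatives:
  f_x = -9*x**2 + 34*x - 2*y**2 - 12*y - 50.
  f_y = -4*x*y - 12*x + 3*y**2 + 28*y + 57.
Scan x_0 ∈ {−4, ..., 4}. For each x_0, f_y(x_0, y) is a polynomial in y; find its integer roots y ∈ {−4, ..., 4}, then test f_x and f at those candidates.
  x = -4: f_y(-4, y) = 3*y**2 + 44*y + 105; vanishes at y ∈ {-3}. (-4, -3): f_x = -312 ≠ 0.
  x = -3: f_y(-3, y) = 3*y**2 + 40*y + 93; vanishes at y ∈ {-3}. (-3, -3): f_x = -215 ≠ 0.
  x = -2: f_y(-2, y) = 3*y**2 + 36*y + 81; vanishes at y ∈ {-3}. (-2, -3): f_x = -136 ≠ 0.
  x = -1: f_y(-1, y) = 3*y**2 + 32*y + 69; vanishes at y ∈ {-3}. (-1, -3): f_x = -75 ≠ 0.
  x = 0: f_y(0, y) = 3*y**2 + 28*y + 57; vanishes at y ∈ {-3}. (0, -3): f_x = -32 ≠ 0.
  x = 1: f_y(1, y) = 3*y**2 + 24*y + 45; vanishes at y ∈ {-3}. (1, -3): f_x = -7 ≠ 0.
  x = 2: f_y(2, y) = 3*y**2 + 20*y + 33; vanishes at y ∈ {-3}. (2, -3): f_x = 0, f = 0 — SINGULAR.
  x = 3: f_y(3, y) = 3*y**2 + 16*y + 21; vanishes at y ∈ {-3}. (3, -3): f_x = -11 ≠ 0.
  x = 4: f_y(4, y) = 3*y**2 + 12*y + 9; vanishes at y ∈ {-3, -1}. (4, -3): f_x = -40 ≠ 0; (4, -1): f_x = -48 ≠ 0.
Only singular point on the grid: (2, -3).
Classify: substitute x = 2 + u, y = -3 + v and expand: f = -3*u**3 - u**2 - 2*u*v**2 + v**3 + v**2.
No constant or linear terms (consistent with a singular point). Quadratic part: -u**2 + v**2. Cubic part: -3*u**3 - 2*u*v**2 + v**3.
The quadratic part v**2 - u**2 = (v − u)(v + u) splits into two distinct linear factors, so there are two distinct tangent lines y − -3 = ±(x − 2) — this is a node (ordinary double point).
Classification: node.


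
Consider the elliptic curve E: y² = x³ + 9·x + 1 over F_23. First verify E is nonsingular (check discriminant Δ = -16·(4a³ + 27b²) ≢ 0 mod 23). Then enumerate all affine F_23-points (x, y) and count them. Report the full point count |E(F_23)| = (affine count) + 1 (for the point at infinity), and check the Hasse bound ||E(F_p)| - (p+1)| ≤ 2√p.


Affine points = {(0, 1), (0, 22), (2, 2), (2, 21), (3, 3), (3, 20), (4, 3), (4, 20), (6, 8), (6, 15), (7, 4), (7, 19), (9, 11), (9, 12), (16, 3), (16, 20), (19, 4), (19, 19), (20, 4), (20, 19)}; affine count = 20; |E(F_23)| = 21.

Discriminant check: Δ ∝ 4a³ + 27b² = 4·9³ + 27·1² = 4·729 + 27·1 ≡ 22 (mod 23). Nonzero ⇒ E is nonsingular.
For each x ∈ F_23, compute rhs = x³ + 9·x + 1 mod 23, then count y ∈ F_23 with y² ≡ rhs.
  x = 0: rhs = 1, matching y values: 1, 22 (2 points).
  x = 1: rhs = 11, matching y values: none (0 points).
  x = 2: rhs = 4, matching y values: 2, 21 (2 points).
  x = 3: rhs = 9, matching y values: 3, 20 (2 points).
  x = 4: rhs = 9, matching y values: 3, 20 (2 points).
  x = 5: rhs = 10, matching y values: none (0 points).
  x = 6: rhs = 18, matching y values: 8, 15 (2 points).
  x = 7: rhs = 16, matching y values: 4, 19 (2 points).
  x = 8: rhs = 10, matching y values: none (0 points).
  x = 9: rhs = 6, matching y values: 11, 12 (2 points).
  x = 10: rhs = 10, matching y values: none (0 points).
  x = 11: rhs = 5, matching y values: none (0 points).
  x = 12: rhs = 20, matching y values: none (0 points).
  x = 13: rhs = 15, matching y values: none (0 points).
  x = 14: rhs = 19, matching y values: none (0 points).
  x = 15: rhs = 15, matching y values: none (0 points).
  x = 16: rhs = 9, matching y values: 3, 20 (2 points).
  x = 17: rhs = 7, matching y values: none (0 points).
  x = 18: rhs = 15, matching y values: none (0 points).
  x = 19: rhs = 16, matching y values: 4, 19 (2 points).
  x = 20: rhs = 16, matching y values: 4, 19 (2 points).
  x = 21: rhs = 21, matching y values: none (0 points).
  x = 22: rhs = 14, matching y values: none (0 points).
Total affine count: 20.
Full point count |E(F_23)| = 20 + 1 = 21.
Hasse bound: |21 − (23+1)| = |-3| = 3 ≤ 2√23 ≈ 9.5917 ✓.


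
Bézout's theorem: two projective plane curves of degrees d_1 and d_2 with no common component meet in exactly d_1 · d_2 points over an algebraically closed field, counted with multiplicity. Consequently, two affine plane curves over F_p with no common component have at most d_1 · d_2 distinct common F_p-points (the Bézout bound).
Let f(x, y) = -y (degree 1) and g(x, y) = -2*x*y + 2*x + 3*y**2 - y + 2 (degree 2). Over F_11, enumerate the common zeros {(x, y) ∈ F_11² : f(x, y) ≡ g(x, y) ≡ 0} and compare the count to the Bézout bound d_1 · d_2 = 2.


Common zeros: {(10, 0)}; count = 1; Bézout bound = 2.

deg(f) = 1, deg(g) = 2, so Bézout bound = 2.
Scan x ∈ F_11. For each x, list the y ∈ F_11 with f(x, y) ≡ 0 and those with g(x, y) ≡ 0 (mod 11); the common zeros in that column are the intersection.
  x = 0: f ≡ 0 at y ∈ {0}; g ≡ 0 at y ∈ ∅; common: ∅.
  x = 1: f ≡ 0 at y ∈ {0}; g ≡ 0 at y ∈ {3, 9}; common: ∅.
  x = 2: f ≡ 0 at y ∈ {0}; g ≡ 0 at y ∈ ∅; common: ∅.
  x = 3: f ≡ 0 at y ∈ {0}; g ≡ 0 at y ∈ ∅; common: ∅.
  x = 4: f ≡ 0 at y ∈ {0}; g ≡ 0 at y ∈ {4, 10}; common: ∅.
  x = 5: f ≡ 0 at y ∈ {0}; g ≡ 0 at y ∈ ∅; common: ∅.
  x = 6: f ≡ 0 at y ∈ {0}; g ≡ 0 at y ∈ {2, 6}; common: ∅.
  x = 7: f ≡ 0 at y ∈ {0}; g ≡ 0 at y ∈ {8}; common: ∅.
  x = 8: f ≡ 0 at y ∈ {0}; g ≡ 0 at y ∈ ∅; common: ∅.
  x = 9: f ≡ 0 at y ∈ {0}; g ≡ 0 at y ∈ {5}; common: ∅.
  x = 10: f ≡ 0 at y ∈ {0}; g ≡ 0 at y ∈ {0, 7}; common: {0}.
Collecting: common zeros = {(10, 0)}, so the count is 1.
Comparison with the Bézout bound: 1 ≤ 2 = deg(f)·deg(g), as expected for curves with no common component (the affine F_11-count falls short of the bound because intersections may lie at infinity, over extension fields, or carry multiplicity).


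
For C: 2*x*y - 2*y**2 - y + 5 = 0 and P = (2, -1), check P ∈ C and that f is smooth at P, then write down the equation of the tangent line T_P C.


Tangent line at P: -2*x + 7*y + 11 = 0.

Step 1: f(2, -1) = 0, so P lies on C.
Step 2: partial derivatives
  f_x(x, y) = 2*y, f_y(x, y) = 2*x - 4*y - 1.
  f_x(P) = -2, f_y(P) = 7 (gradient nonzero, so P is smooth).
Step 3: tangent line at P: -2·(x − 2) + 7·(y − -1) = 0.
Expanding: -2*x + 7*y + 11 = 0.


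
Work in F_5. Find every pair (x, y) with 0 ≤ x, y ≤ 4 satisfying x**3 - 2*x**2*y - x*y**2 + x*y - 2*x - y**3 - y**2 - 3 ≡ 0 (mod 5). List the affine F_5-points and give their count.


Affine F_5-points: {(0, 1), (0, 2), (2, 4), (3, 3), (3, 4)}; count = 5.

For each of the 25 pairs (x, y) ∈ F_5², evaluate f(x, y) mod 5. Record the zeros.
  x = 0: [0↦2, 1↦0, 2↦0, 3↦1, 4↦2]  zeros at y ∈ {1, 2}
  x = 1: [0↦1, 1↦2, 2↦3, 3↦3, 4↦1]  zeros at y ∈ ∅
  x = 2: [0↦1, 1↦1, 2↦4, 3↦4, 4↦0]  zeros at y ∈ {4}
  x = 3: [0↦3, 1↦3, 2↦4, 3↦0, 4↦0]  zeros at y ∈ {3, 4}
  x = 4: [0↦3, 1↦4, 2↦4, 3↦2, 4↦2]  zeros at y ∈ ∅
Collecting zeros: affine points = {(0, 1), (0, 2), (2, 4), (3, 3), (3, 4)}.
Total count |C(F_5)_aff| = 5.


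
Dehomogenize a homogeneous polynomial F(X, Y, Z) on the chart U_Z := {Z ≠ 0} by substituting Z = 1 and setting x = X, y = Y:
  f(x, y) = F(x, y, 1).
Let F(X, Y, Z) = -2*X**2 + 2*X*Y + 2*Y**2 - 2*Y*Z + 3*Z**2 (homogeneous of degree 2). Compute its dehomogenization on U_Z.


f(x, y) = -2*x**2 + 2*x*y + 2*y**2 - 2*y + 3

On U_Z we set Z = 1. Each monomial c·X^i·Y^j·Z^k in F becomes c·x^i·y^j·1^k = c·x^i·y^j.
Substituting Z = 1: F(X, Y, 1) = -2*x**2 + 2*x*y + 2*y**2 - 2*y + 3.
Note: deg(f) ≤ deg(F) = 2; strict inequality happens when F is divisible by Z (lost terms).


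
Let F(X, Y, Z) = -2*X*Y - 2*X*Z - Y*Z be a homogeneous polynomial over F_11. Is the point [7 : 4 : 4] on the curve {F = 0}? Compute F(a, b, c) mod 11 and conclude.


F(7,4,4) ≡ 4 (mod 11); P is NOT on the curve.

Evaluate F(7, 4, 4) term-by-term (mod 11).
  -2*X*Y ↦ -2·7·4·1 = -56
  -2*X*Z ↦ -2·7·1·4 = -56
  -Y*Z ↦ -1·1·4·4 = -16
Sum: F(7, 4, 4) = (-56) + (-56) + (-16) = -128.
Reducing mod 11: -128 ≡ 4 (mod 11).
Since F(a, b, c) ≡ 4 ≠ 0 (mod 11), P does NOT lie on the curve.


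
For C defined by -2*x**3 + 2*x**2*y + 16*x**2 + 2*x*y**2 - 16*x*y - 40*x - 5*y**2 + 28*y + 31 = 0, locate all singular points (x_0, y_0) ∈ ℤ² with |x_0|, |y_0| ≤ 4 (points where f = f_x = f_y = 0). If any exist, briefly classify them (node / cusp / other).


Singular points: {(3, 1)}; classification: cusp.

Compute partial derivatives:
  f_x = -6*x**2 + 4*x*y + 32*x + 2*y**2 - 16*y - 40.
  f_y = 2*x**2 + 4*x*y - 16*x - 10*y + 28.
Scan x_0 ∈ {−4, ..., 4}. For each x_0, f_y(x_0, y) is a polynomial in y; find its integer roots y ∈ {−4, ..., 4}, then test f_x and f at those candidates.
  x = -4: f_y(-4, y) = 124 - 26*y; no integer root y with |y| ≤ 4.
  x = -3: f_y(-3, y) = 94 - 22*y; no integer root y with |y| ≤ 4.
  x = -2: f_y(-2, y) = 68 - 18*y; no integer root y with |y| ≤ 4.
  x = -1: f_y(-1, y) = 46 - 14*y; no integer root y with |y| ≤ 4.
  x = 0: f_y(0, y) = 28 - 10*y; no integer root y with |y| ≤ 4.
  x = 1: f_y(1, y) = 14 - 6*y; no integer root y with |y| ≤ 4.
  x = 2: f_y(2, y) = 4 - 2*y; vanishes at y ∈ {2}. (2, 2): f_x = -8 ≠ 0.
  x = 3: f_y(3, y) = 2*y - 2; vanishes at y ∈ {1}. (3, 1): f_x = 0, f = 0 — SINGULAR.
  x = 4: f_y(4, y) = 6*y - 4; no integer root y with |y| ≤ 4.
Only singular point on the grid: (3, 1).
Classify: substitute x = 3 + u, y = 1 + v and expand: f = -2*u**3 + 2*u**2*v + 2*u*v**2 + v**2.
No constant or linear terms (consistent with a singular point). Quadratic part: v**2. Cubic part: -2*u**3 + 2*u**2*v + 2*u*v**2.
The quadratic part v**2 is a perfect square, so there is a single (double) tangent line v = 0, i.e. y = 1. Restricting the cubic part to that line (v = 0) leaves -2*u**3 ≠ 0, so f is not divisible by v and the branch is v² ≈ 2*u**3 to lowest order — this is a cusp.
Classification: cusp.


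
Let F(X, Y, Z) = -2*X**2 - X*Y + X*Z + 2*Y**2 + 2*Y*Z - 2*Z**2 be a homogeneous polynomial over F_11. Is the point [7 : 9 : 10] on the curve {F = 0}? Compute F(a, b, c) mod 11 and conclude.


F(7,9,10) ≡ 7 (mod 11); P is NOT on the curve.

Evaluate F(7, 9, 10) term-by-term (mod 11).
  -2*X**2 ↦ -2·49·1·1 = -98
  -X*Y ↦ -1·7·9·1 = -63
  X*Z ↦ 1·7·1·10 = 70
  2*Y**2 ↦ 2·1·81·1 = 162
  2*Y*Z ↦ 2·1·9·10 = 180
  -2*Z**2 ↦ -2·1·1·100 = -200
Sum: F(7, 9, 10) = (-98) + (-63) + (70) + (162) + (180) + (-200) = 51.
Reducing mod 11: 51 ≡ 7 (mod 11).
Since F(a, b, c) ≡ 7 ≠ 0 (mod 11), P does NOT lie on the curve.


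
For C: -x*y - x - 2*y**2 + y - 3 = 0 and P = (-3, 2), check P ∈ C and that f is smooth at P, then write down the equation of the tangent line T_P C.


Tangent line at P: -3*x - 4*y - 1 = 0.

Step 1: f(-3, 2) = 0, so P lies on C.
Step 2: partial derivatives
  f_x(x, y) = -y - 1, f_y(x, y) = -x - 4*y + 1.
  f_x(P) = -3, f_y(P) = -4 (gradient nonzero, so P is smooth).
Step 3: tangent line at P: -3·(x − -3) + -4·(y − 2) = 0.
Expanding: -3*x - 4*y - 1 = 0.


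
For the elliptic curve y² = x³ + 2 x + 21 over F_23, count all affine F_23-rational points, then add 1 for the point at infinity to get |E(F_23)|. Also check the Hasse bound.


Affine points = {(1, 1), (1, 22), (3, 10), (3, 13), (4, 1), (4, 22), (5, 8), (5, 15), (9, 3), (9, 20), (10, 11), (10, 12), (12, 5), (12, 18), (13, 6), (13, 17), (16, 3), (16, 20), (17, 0), (18, 1), (18, 22), (19, 8), (19, 15), (21, 3), (21, 20), (22, 8), (22, 15)}; affine count = 27; |E(F_23)| = 28.

Discriminant check: Δ ∝ 4a³ + 27b² = 4·2³ + 27·21² = 4·8 + 27·441 ≡ 2 (mod 23). Nonzero ⇒ E is nonsingular.
For each x ∈ F_23, compute rhs = x³ + 2·x + 21 mod 23, then count y ∈ F_23 with y² ≡ rhs.
  x = 0: rhs = 21, matching y values: none (0 points).
  x = 1: rhs = 1, matching y values: 1, 22 (2 points).
  x = 2: rhs = 10, matching y values: none (0 points).
  x = 3: rhs = 8, matching y values: 10, 13 (2 points).
  x = 4: rhs = 1, matching y values: 1, 22 (2 points).
  x = 5: rhs = 18, matching y values: 8, 15 (2 points).
  x = 6: rhs = 19, matching y values: none (0 points).
  x = 7: rhs = 10, matching y values: none (0 points).
  x = 8: rhs = 20, matching y values: none (0 points).
  x = 9: rhs = 9, matching y values: 3, 20 (2 points).
  x = 10: rhs = 6, matching y values: 11, 12 (2 points).
  x = 11: rhs = 17, matching y values: none (0 points).
  x = 12: rhs = 2, matching y values: 5, 18 (2 points).
  x = 13: rhs = 13, matching y values: 6, 17 (2 points).
  x = 14: rhs = 10, matching y values: none (0 points).
  x = 15: rhs = 22, matching y values: none (0 points).
  x = 16: rhs = 9, matching y values: 3, 20 (2 points).
  x = 17: rhs = 0, matching y values: 0 (1 points).
  x = 18: rhs = 1, matching y values: 1, 22 (2 points).
  x = 19: rhs = 18, matching y values: 8, 15 (2 points).
  x = 20: rhs = 11, matching y values: none (0 points).
  x = 21: rhs = 9, matching y values: 3, 20 (2 points).
  x = 22: rhs = 18, matching y values: 8, 15 (2 points).
Total affine count: 27.
Full point count |E(F_23)| = 27 + 1 = 28.
Hasse bound: |28 − (23+1)| = |4| = 4 ≤ 2√23 ≈ 9.5917 ✓.


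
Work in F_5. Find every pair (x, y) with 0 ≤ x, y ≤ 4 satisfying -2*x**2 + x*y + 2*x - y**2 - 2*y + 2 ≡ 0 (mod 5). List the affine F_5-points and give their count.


Affine F_5-points: {(1, 1), (1, 3), (3, 0), (3, 1), (4, 3), (4, 4)}; count = 6.

For each of the 25 pairs (x, y) ∈ F_5², evaluate f(x, y) mod 5. Record the zeros.
  x = 0: [0↦2, 1↦4, 2↦4, 3↦2, 4↦3]  zeros at y ∈ ∅
  x = 1: [0↦2, 1↦0, 2↦1, 3↦0, 4↦2]  zeros at y ∈ {1, 3}
  x = 2: [0↦3, 1↦2, 2↦4, 3↦4, 4↦2]  zeros at y ∈ ∅
  x = 3: [0↦0, 1↦0, 2↦3, 3↦4, 4↦3]  zeros at y ∈ {0, 1}
  x = 4: [0↦3, 1↦4, 2↦3, 3↦0, 4↦0]  zeros at y ∈ {3, 4}
Collecting zeros: affine points = {(1, 1), (1, 3), (3, 0), (3, 1), (4, 3), (4, 4)}.
Total count |C(F_5)_aff| = 6.


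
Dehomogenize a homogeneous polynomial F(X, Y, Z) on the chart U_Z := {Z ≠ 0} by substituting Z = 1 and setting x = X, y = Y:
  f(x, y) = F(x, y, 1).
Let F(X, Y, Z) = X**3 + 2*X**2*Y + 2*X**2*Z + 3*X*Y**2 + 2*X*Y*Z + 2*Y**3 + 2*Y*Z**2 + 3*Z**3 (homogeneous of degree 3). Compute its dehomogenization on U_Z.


f(x, y) = x**3 + 2*x**2*y + 2*x**2 + 3*x*y**2 + 2*x*y + 2*y**3 + 2*y + 3

On U_Z we set Z = 1. Each monomial c·X^i·Y^j·Z^k in F becomes c·x^i·y^j·1^k = c·x^i·y^j.
Substituting Z = 1: F(X, Y, 1) = x**3 + 2*x**2*y + 2*x**2 + 3*x*y**2 + 2*x*y + 2*y**3 + 2*y + 3.
Note: deg(f) ≤ deg(F) = 3; strict inequality happens when F is divisible by Z (lost terms).


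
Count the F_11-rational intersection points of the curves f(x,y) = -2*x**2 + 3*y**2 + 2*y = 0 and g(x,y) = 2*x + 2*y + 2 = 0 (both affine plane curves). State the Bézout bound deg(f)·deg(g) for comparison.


Common zeros: {(3, 7), (4, 6)}; count = 2; Bézout bound = 2.

deg(f) = 2, deg(g) = 1, so Bézout bound = 2.
Scan x ∈ F_11. For each x, list the y ∈ F_11 with f(x, y) ≡ 0 and those with g(x, y) ≡ 0 (mod 11); the common zeros in that column are the intersection.
  x = 0: f ≡ 0 at y ∈ {0, 3}; g ≡ 0 at y ∈ {10}; common: ∅.
  x = 1: f ≡ 0 at y ∈ ∅; g ≡ 0 at y ∈ {9}; common: ∅.
  x = 2: f ≡ 0 at y ∈ {5, 9}; g ≡ 0 at y ∈ {8}; common: ∅.
  x = 3: f ≡ 0 at y ∈ {7}; g ≡ 0 at y ∈ {7}; common: {7}.
  x = 4: f ≡ 0 at y ∈ {6, 8}; g ≡ 0 at y ∈ {6}; common: {6}.
  x = 5: f ≡ 0 at y ∈ ∅; g ≡ 0 at y ∈ {5}; common: ∅.
  x = 6: f ≡ 0 at y ∈ ∅; g ≡ 0 at y ∈ {4}; common: ∅.
  x = 7: f ≡ 0 at y ∈ {6, 8}; g ≡ 0 at y ∈ {3}; common: ∅.
  x = 8: f ≡ 0 at y ∈ {7}; g ≡ 0 at y ∈ {2}; common: ∅.
  x = 9: f ≡ 0 at y ∈ {5, 9}; g ≡ 0 at y ∈ {1}; common: ∅.
  x = 10: f ≡ 0 at y ∈ ∅; g ≡ 0 at y ∈ {0}; common: ∅.
Collecting: common zeros = {(3, 7), (4, 6)}, so the count is 2.
Comparison with the Bézout bound: 2 ≤ 2 = deg(f)·deg(g), as expected for curves with no common component (the bound is attained).


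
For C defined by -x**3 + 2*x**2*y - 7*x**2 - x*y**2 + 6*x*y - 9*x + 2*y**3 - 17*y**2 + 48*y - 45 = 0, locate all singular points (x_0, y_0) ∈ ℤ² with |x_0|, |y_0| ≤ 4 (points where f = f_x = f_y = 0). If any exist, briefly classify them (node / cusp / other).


Singular points: {(0, 3)}; classification: node.

Compute partial derivatives:
  f_x = -3*x**2 + 4*x*y - 14*x - y**2 + 6*y - 9.
  f_y = 2*x**2 - 2*x*y + 6*x + 6*y**2 - 34*y + 48.
Scan x_0 ∈ {−4, ..., 4}. For each x_0, f_y(x_0, y) is a polynomial in y; find its integer roots y ∈ {−4, ..., 4}, then test f_x and f at those candidates.
  x = -4: f_y(-4, y) = 6*y**2 - 26*y + 56; no integer root y with |y| ≤ 4.
  x = -3: f_y(-3, y) = 6*y**2 - 28*y + 48; no integer root y with |y| ≤ 4.
  x = -2: f_y(-2, y) = 6*y**2 - 30*y + 44; no integer root y with |y| ≤ 4.
  x = -1: f_y(-1, y) = 6*y**2 - 32*y + 44; no integer root y with |y| ≤ 4.
  x = 0: f_y(0, y) = 6*y**2 - 34*y + 48; vanishes at y ∈ {3}. (0, 3): f_x = 0, f = 0 — SINGULAR.
  x = 1: f_y(1, y) = 6*y**2 - 36*y + 56; no integer root y with |y| ≤ 4.
  x = 2: f_y(2, y) = 6*y**2 - 38*y + 68; no integer root y with |y| ≤ 4.
  x = 3: f_y(3, y) = 6*y**2 - 40*y + 84; no integer root y with |y| ≤ 4.
  x = 4: f_y(4, y) = 6*y**2 - 42*y + 104; no integer root y with |y| ≤ 4.
Only singular point on the grid: (0, 3).
Classify: substitute x = 0 + u, y = 3 + v and expand: f = -u**3 + 2*u**2*v - u**2 - u*v**2 + 2*v**3 + v**2.
No constant or linear terms (consistent with a singular point). Quadratic part: -u**2 + v**2. Cubic part: -u**3 + 2*u**2*v - u*v**2 + 2*v**3.
The quadratic part v**2 - u**2 = (v − u)(v + u) splits into two distinct linear factors, so there are two distinct tangent lines y − 3 = ±(x − 0) — this is a node (ordinary double point).
Classification: node.


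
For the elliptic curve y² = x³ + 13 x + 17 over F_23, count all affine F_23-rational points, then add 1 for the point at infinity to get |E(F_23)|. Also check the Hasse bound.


Affine points = {(1, 10), (1, 13), (4, 8), (4, 15), (5, 0), (6, 9), (6, 14), (8, 9), (8, 14), (9, 9), (9, 14), (19, 4), (19, 19), (21, 11), (21, 12), (22, 7), (22, 16)}; affine count = 17; |E(F_23)| = 18.

Discriminant check: Δ ∝ 4a³ + 27b² = 4·13³ + 27·17² = 4·2197 + 27·289 ≡ 8 (mod 23). Nonzero ⇒ E is nonsingular.
For each x ∈ F_23, compute rhs = x³ + 13·x + 17 mod 23, then count y ∈ F_23 with y² ≡ rhs.
  x = 0: rhs = 17, matching y values: none (0 points).
  x = 1: rhs = 8, matching y values: 10, 13 (2 points).
  x = 2: rhs = 5, matching y values: none (0 points).
  x = 3: rhs = 14, matching y values: none (0 points).
  x = 4: rhs = 18, matching y values: 8, 15 (2 points).
  x = 5: rhs = 0, matching y values: 0 (1 points).
  x = 6: rhs = 12, matching y values: 9, 14 (2 points).
  x = 7: rhs = 14, matching y values: none (0 points).
  x = 8: rhs = 12, matching y values: 9, 14 (2 points).
  x = 9: rhs = 12, matching y values: 9, 14 (2 points).
  x = 10: rhs = 20, matching y values: none (0 points).
  x = 11: rhs = 19, matching y values: none (0 points).
  x = 12: rhs = 15, matching y values: none (0 points).
  x = 13: rhs = 14, matching y values: none (0 points).
  x = 14: rhs = 22, matching y values: none (0 points).
  x = 15: rhs = 22, matching y values: none (0 points).
  x = 16: rhs = 20, matching y values: none (0 points).
  x = 17: rhs = 22, matching y values: none (0 points).
  x = 18: rhs = 11, matching y values: none (0 points).
  x = 19: rhs = 16, matching y values: 4, 19 (2 points).
  x = 20: rhs = 20, matching y values: none (0 points).
  x = 21: rhs = 6, matching y values: 11, 12 (2 points).
  x = 22: rhs = 3, matching y values: 7, 16 (2 points).
Total affine count: 17.
Full point count |E(F_23)| = 17 + 1 = 18.
Hasse bound: |18 − (23+1)| = |-6| = 6 ≤ 2√23 ≈ 9.5917 ✓.


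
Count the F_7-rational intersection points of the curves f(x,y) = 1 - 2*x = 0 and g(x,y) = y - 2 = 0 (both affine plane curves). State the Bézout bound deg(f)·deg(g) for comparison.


Common zeros: {(4, 2)}; count = 1; Bézout bound = 1.

deg(f) = 1, deg(g) = 1, so Bézout bound = 1.
Scan x ∈ F_7. For each x, list the y ∈ F_7 with f(x, y) ≡ 0 and those with g(x, y) ≡ 0 (mod 7); the common zeros in that column are the intersection.
  x = 0: f ≡ 0 at y ∈ ∅; g ≡ 0 at y ∈ {2}; common: ∅.
  x = 1: f ≡ 0 at y ∈ ∅; g ≡ 0 at y ∈ {2}; common: ∅.
  x = 2: f ≡ 0 at y ∈ ∅; g ≡ 0 at y ∈ {2}; common: ∅.
  x = 3: f ≡ 0 at y ∈ ∅; g ≡ 0 at y ∈ {2}; common: ∅.
  x = 4: f ≡ 0 at y ∈ {0, 1, 2, 3, 4, 5, 6}; g ≡ 0 at y ∈ {2}; common: {2}.
  x = 5: f ≡ 0 at y ∈ ∅; g ≡ 0 at y ∈ {2}; common: ∅.
  x = 6: f ≡ 0 at y ∈ ∅; g ≡ 0 at y ∈ {2}; common: ∅.
Collecting: common zeros = {(4, 2)}, so the count is 1.
Comparison with the Bézout bound: 1 ≤ 1 = deg(f)·deg(g), as expected for curves with no common component (the bound is attained).


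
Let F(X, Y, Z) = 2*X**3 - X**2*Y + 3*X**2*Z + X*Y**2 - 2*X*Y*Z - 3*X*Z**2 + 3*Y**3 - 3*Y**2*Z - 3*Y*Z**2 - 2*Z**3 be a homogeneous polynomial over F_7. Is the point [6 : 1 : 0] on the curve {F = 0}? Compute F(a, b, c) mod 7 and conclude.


F(6,1,0) ≡ 6 (mod 7); P is NOT on the curve.

Evaluate F(6, 1, 0) term-by-term (mod 7).
  2*X**3 ↦ 2·216·1·1 = 432
  -X**2*Y ↦ -1·36·1·1 = -36
  3*X**2*Z ↦ 3·36·1·0 = 0
  X*Y**2 ↦ 1·6·1·1 = 6
  -2*X*Y*Z ↦ -2·6·1·0 = 0
  -3*X*Z**2 ↦ -3·6·1·0 = 0
  3*Y**3 ↦ 3·1·1·1 = 3
  -3*Y**2*Z ↦ -3·1·1·0 = 0
  -3*Y*Z**2 ↦ -3·1·1·0 = 0
  -2*Z**3 ↦ -2·1·1·0 = 0
Sum: F(6, 1, 0) = (432) + (-36) + (0) + (6) + (0) + (0) + (3) + (0) + (0) + (0) = 405.
Reducing mod 7: 405 ≡ 6 (mod 7).
Since F(a, b, c) ≡ 6 ≠ 0 (mod 7), P does NOT lie on the curve.


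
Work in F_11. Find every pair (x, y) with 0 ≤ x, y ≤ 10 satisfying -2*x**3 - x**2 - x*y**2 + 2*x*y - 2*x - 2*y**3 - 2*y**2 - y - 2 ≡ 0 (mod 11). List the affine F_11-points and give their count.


Affine F_11-points: {(0, 3), (1, 1), (1, 2), (3, 8), (4, 0), (4, 9), (4, 10), (7, 3), (9, 3), (10, 8)}; count = 10.

For each of the 121 pairs (x, y) ∈ F_11², evaluate f(x, y) mod 11. Record the zeros.
  x = 0: [0↦9, 1↦4, 2↦5, 3↦0, 4↦10, 5↦1, 6↦5, 7↦10, 8↦4, 9↦8, 10↦10]  zeros at y ∈ {3}
  x = 1: [0↦4, 1↦0, 2↦0, 3↦3, 4↦8, 5↦3, 6↦9, 7↦3, 8↦6, 9↦6, 10↦2]  zeros at y ∈ {1, 2}
  x = 2: [0↦7, 1↦4, 2↦3, 3↦3, 4↦3, 5↦2, 6↦10, 7↦4, 8↦5, 9↦1, 10↦2]  zeros at y ∈ ∅
  x = 3: [0↦6, 1↦4, 2↦2, 3↦10, 4↦5, 5↦8, 6↦7, 7↦1, 8↦0, 9↦3, 10↦9]  zeros at y ∈ {8}
  x = 4: [0↦0, 1↦10, 2↦7, 3↦1, 4↦2, 5↦9, 6↦10, 7↦4, 8↦1, 9↦0, 10↦0]  zeros at y ∈ {0, 9, 10}
  x = 5: [0↦10, 1↦10, 2↦6, 3↦8, 4↦4, 5↦4, 6↦7, 7↦1, 8↦7, 9↦2, 10↦7]  zeros at y ∈ ∅
  x = 6: [0↦2, 1↦3, 2↦9, 3↦8, 4↦10, 5↦3, 6↦8, 7↦2, 8↦6, 9↦8, 10↦7]  zeros at y ∈ ∅
  x = 7: [0↦8, 1↦10, 2↦4, 3↦0, 4↦8, 5↦5, 6↦1, 7↦6, 8↦8, 9↦6, 10↦10]  zeros at y ∈ {3}
  x = 8: [0↦5, 1↦8, 2↦1, 3↦5, 4↦8, 5↦9, 6↦7, 7↦1, 8↦1, 9↦6, 10↦4]  zeros at y ∈ ∅
  x = 9: [0↦3, 1↦7, 2↦10, 3↦0, 4↦9, 5↦3, 6↦3, 7↦8, 8↦6, 9↦7, 10↦10]  zeros at y ∈ {3}
  x = 10: [0↦1, 1↦6, 2↦8, 3↦6, 4↦10, 5↦8, 6↦10, 7↦4, 8↦0, 9↦8, 10↦5]  zeros at y ∈ {8}
Collecting zeros: affine points = {(0, 3), (1, 1), (1, 2), (3, 8), (4, 0), (4, 9), (4, 10), (7, 3), (9, 3), (10, 8)}.
Total count |C(F_11)_aff| = 10.


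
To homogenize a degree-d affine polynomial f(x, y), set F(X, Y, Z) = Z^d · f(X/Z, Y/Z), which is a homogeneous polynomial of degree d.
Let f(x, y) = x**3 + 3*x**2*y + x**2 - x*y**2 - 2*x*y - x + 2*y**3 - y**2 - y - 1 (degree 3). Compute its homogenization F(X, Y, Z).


F(X, Y, Z) = X**3 + 3*X**2*Y + X**2*Z - X*Y**2 - 2*X*Y*Z - X*Z**2 + 2*Y**3 - Y**2*Z - Y*Z**2 - Z**3

deg(f) = 3.
Substitute x = X/Z, y = Y/Z into f, then multiply by Z^3.
  monomial 1·x^3·y^0 ↦ 1·X^3·Y^0·Z^0.
  monomial 3·x^2·y^1 ↦ 3·X^2·Y^1·Z^0.
  monomial 1·x^2·y^0 ↦ 1·X^2·Y^0·Z^1.
  monomial -1·x^1·y^2 ↦ -1·X^1·Y^2·Z^0.
  monomial -2·x^1·y^1 ↦ -2·X^1·Y^1·Z^1.
  monomial -1·x^1·y^0 ↦ -1·X^1·Y^0·Z^2.
  monomial 2·x^0·y^3 ↦ 2·X^0·Y^3·Z^0.
  monomial -1·x^0·y^2 ↦ -1·X^0·Y^2·Z^1.
  monomial -1·x^0·y^1 ↦ -1·X^0·Y^1·Z^2.
  monomial -1·x^0·y^0 ↦ -1·X^0·Y^0·Z^3.
Collecting: F(X, Y, Z) = X**3 + 3*X**2*Y + X**2*Z - X*Y**2 - 2*X*Y*Z - X*Z**2 + 2*Y**3 - Y**2*Z - Y*Z**2 - Z**3.


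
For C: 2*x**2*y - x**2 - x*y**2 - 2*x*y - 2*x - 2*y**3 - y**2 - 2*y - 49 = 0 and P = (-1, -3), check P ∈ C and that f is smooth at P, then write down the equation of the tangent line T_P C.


Tangent line at P: 9*x - 52*y - 147 = 0.

Step 1: f(-1, -3) = 0, so P lies on C.
Step 2: partial derivatives
  f_x(x, y) = 4*x*y - 2*x - y**2 - 2*y - 2, f_y(x, y) = 2*x**2 - 2*x*y - 2*x - 6*y**2 - 2*y - 2.
  f_x(P) = 9, f_y(P) = -52 (gradient nonzero, so P is smooth).
Step 3: tangent line at P: 9·(x − -1) + -52·(y − -3) = 0.
Expanding: 9*x - 52*y - 147 = 0.


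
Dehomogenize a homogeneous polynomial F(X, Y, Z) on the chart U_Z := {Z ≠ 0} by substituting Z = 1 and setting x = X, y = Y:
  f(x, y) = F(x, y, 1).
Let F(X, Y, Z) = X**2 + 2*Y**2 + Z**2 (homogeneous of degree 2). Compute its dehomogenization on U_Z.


f(x, y) = x**2 + 2*y**2 + 1

On U_Z we set Z = 1. Each monomial c·X^i·Y^j·Z^k in F becomes c·x^i·y^j·1^k = c·x^i·y^j.
Substituting Z = 1: F(X, Y, 1) = x**2 + 2*y**2 + 1.
Note: deg(f) ≤ deg(F) = 2; strict inequality happens when F is divisible by Z (lost terms).


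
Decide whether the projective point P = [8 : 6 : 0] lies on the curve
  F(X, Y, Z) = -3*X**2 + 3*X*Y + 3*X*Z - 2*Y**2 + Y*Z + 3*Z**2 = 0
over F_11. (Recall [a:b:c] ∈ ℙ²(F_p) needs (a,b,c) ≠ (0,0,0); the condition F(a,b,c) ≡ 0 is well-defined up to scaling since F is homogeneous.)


F(8,6,0) ≡ 1 (mod 11); P is NOT on the curve.

Evaluate F(8, 6, 0) term-by-term (mod 11).
  -3*X**2 ↦ -3·64·1·1 = -192
  3*X*Y ↦ 3·8·6·1 = 144
  3*X*Z ↦ 3·8·1·0 = 0
  -2*Y**2 ↦ -2·1·36·1 = -72
  Y*Z ↦ 1·1·6·0 = 0
  3*Z**2 ↦ 3·1·1·0 = 0
Sum: F(8, 6, 0) = (-192) + (144) + (0) + (-72) + (0) + (0) = -120.
Reducing mod 11: -120 ≡ 1 (mod 11).
Since F(a, b, c) ≡ 1 ≠ 0 (mod 11), P does NOT lie on the curve.


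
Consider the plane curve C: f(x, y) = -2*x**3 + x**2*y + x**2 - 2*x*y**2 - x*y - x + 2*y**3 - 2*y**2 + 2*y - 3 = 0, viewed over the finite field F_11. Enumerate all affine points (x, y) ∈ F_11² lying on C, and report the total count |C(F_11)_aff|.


Affine F_11-points: {(5, 4), (5, 9), (6, 1), (7, 3), (9, 10), (10, 7)}; count = 6.

For each of the 121 pairs (x, y) ∈ F_11², evaluate f(x, y) mod 11. Record the zeros.
  x = 0: [0↦8, 1↦10, 2↦9, 3↦6, 4↦2, 5↦9, 6↦6, 7↦5, 8↦7, 9↦2, 10↦2]  zeros at y ∈ ∅
  x = 1: [0↦6, 1↦6, 2↦10, 3↦8, 4↦1, 5↦1, 6↦9, 7↦4, 8↦9, 9↦3, 10↦9]  zeros at y ∈ ∅
  x = 2: [0↦5, 1↦5, 2↦5, 3↦6, 4↦9, 5↦4, 6↦3, 7↦7, 8↦6, 9↦1, 10↦4]  zeros at y ∈ ∅
  x = 3: [0↦4, 1↦6, 2↦4, 3↦10, 4↦3, 5↦6, 6↦9, 7↦2, 8↦8, 9↦6, 10↦8]  zeros at y ∈ ∅
  x = 4: [0↦2, 1↦8, 2↦6, 3↦8, 4↦4, 5↦6, 6↦4, 7↦10, 8↦3, 9↦6, 10↦9]  zeros at y ∈ ∅
  x = 5: [0↦9, 1↦10, 2↦10, 3↦10, 4↦0, 5↦3, 6↦9, 7↦8, 8↦1, 9↦0, 10↦6]  zeros at y ∈ {4, 9}
  x = 6: [0↦2, 1↦0, 2↦4, 3↦4, 4↦1, 5↦7, 6↦1, 7↦6, 8↦1, 9↦9, 10↦9]  zeros at y ∈ {1}
  x = 7: [0↦2, 1↦10, 2↦9, 3↦0, 4↦6, 5↦6, 6↦1, 7↦3, 8↦2, 9↦10, 10↦6]  zeros at y ∈ {3}
  x = 8: [0↦8, 1↦6, 2↦2, 3↦8, 4↦3, 5↦10, 6↦8, 7↦9, 8↦3, 9↦2, 10↦7]  zeros at y ∈ ∅
  x = 9: [0↦8, 1↦9, 2↦4, 3↦5, 4↦2, 5↦7, 6↦10, 7↦1, 8↦3, 9↦6, 10↦0]  zeros at y ∈ {10}
  x = 10: [0↦1, 1↦7, 2↦3, 3↦1, 4↦2, 5↦7, 6↦6, 7↦0, 8↦1, 9↦10, 10↦6]  zeros at y ∈ {7}
Collecting zeros: affine points = {(5, 4), (5, 9), (6, 1), (7, 3), (9, 10), (10, 7)}.
Total count |C(F_11)_aff| = 6.


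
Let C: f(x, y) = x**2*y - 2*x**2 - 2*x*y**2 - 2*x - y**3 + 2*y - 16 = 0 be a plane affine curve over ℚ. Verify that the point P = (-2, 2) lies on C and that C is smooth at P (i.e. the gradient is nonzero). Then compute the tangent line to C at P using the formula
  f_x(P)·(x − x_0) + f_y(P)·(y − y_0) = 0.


Tangent line at P: -10*x + 10*y - 40 = 0.

Step 1: f(-2, 2) = 0, so P lies on C.
Step 2: partial derivatives
  f_x(x, y) = 2*x*y - 4*x - 2*y**2 - 2, f_y(x, y) = x**2 - 4*x*y - 3*y**2 + 2.
  f_x(P) = -10, f_y(P) = 10 (gradient nonzero, so P is smooth).
Step 3: tangent line at P: -10·(x − -2) + 10·(y − 2) = 0.
Expanding: -10*x + 10*y - 40 = 0.
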